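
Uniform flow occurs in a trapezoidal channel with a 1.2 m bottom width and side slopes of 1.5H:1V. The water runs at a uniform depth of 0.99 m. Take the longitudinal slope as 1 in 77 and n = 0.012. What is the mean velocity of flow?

With bottom width b = 1.2 m and side slope z = 1.5: A = (b + zy)y = (1.2 + 1.5×0.99)×0.99 = 2.658 m²; P = b + 2y√(1+z²) = 1.2 + 2×0.99×1.803 = 4.769 m.
Hydraulic radius R = A/P = 2.658/4.769 = 0.5573 m.
From Manning's equation, V = (1/n) R^(2/3) S^(1/2) = (1/0.012) × 0.5573^(2/3) × 0.01299^(1/2) = 6.43 m/s.

V = 6.43 m/s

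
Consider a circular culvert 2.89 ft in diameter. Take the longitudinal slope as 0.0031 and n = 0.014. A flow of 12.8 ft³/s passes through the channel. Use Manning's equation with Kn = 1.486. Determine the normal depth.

y_n = 1.29 ft

Manning's equation rearranged: A R^(2/3) = nQ / (1.486·√S) = 0.014 × 12.8 / (1.486 × √0.0031) = 2.166.
Trying y = 1.47 ft: A R^(2/3) = 2.719 — too large.
Trying y = 0.959 ft: A R^(2/3) = 1.255 — too small.
Trying y = 1.29 ft: A R^(2/3) = 2.169 — matches.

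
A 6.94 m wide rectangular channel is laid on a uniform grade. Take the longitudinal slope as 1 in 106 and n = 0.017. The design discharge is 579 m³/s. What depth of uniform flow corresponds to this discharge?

y_n = 8.08 m

Manning's equation rearranged: A R^(2/3) = nQ / (1·√S) = 0.017 × 579 / (√0.009434) = 101.3.
Try y = 9.41 m: A R^(2/3) = 121.4 — too large.
Try y = 7.13 m: A R^(2/3) = 87.07 — too small.
Try y = 8.08 m: A R^(2/3) = 101.3 — ≈ 101.3.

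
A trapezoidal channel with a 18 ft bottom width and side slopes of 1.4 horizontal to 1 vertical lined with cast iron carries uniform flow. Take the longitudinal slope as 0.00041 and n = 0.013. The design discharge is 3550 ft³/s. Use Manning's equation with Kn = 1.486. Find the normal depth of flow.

y_n = 12 ft

Manning's equation rearranged: A R^(2/3) = nQ / (1.486·√S) = 0.013 × 3550 / (1.486 × √0.00041) = 1534.
At y = 9.93 ft: A R^(2/3) = 1054 — too small.
At y = 14.6 ft: A R^(2/3) = 2287 — too large.
At y = 12 ft: A R^(2/3) = 1534 — matches.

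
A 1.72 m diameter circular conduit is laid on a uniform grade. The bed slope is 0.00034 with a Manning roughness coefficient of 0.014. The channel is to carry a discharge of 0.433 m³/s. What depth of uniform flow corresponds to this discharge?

y_n = 0.584 m

Manning's equation rearranged: A R^(2/3) = nQ / (1·√S) = 0.014 × 0.433 / (√0.00034) = 0.3288.
Trying y = 0.426 m: A R^(2/3) = 0.178 — short.
Trying y = 0.689 m: A R^(2/3) = 0.4473 — over.
Trying y = 0.584 m: A R^(2/3) = 0.3286 — close enough.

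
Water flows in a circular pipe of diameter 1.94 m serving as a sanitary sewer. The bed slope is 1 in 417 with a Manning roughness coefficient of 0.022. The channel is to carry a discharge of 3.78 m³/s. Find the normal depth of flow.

y_n = 1.48 m

Manning's equation rearranged: A R^(2/3) = nQ / (1·√S) = 0.022 × 3.78 / (√0.002398) = 1.698.
Try y = 1.18 m: A R^(2/3) = 1.252 — low.
Try y = 1.48 m: A R^(2/3) = 1.697 — close enough.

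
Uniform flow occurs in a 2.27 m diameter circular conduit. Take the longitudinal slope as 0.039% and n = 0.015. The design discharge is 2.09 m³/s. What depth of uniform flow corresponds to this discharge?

y_n = 1.23 m

Manning's equation rearranged: A R^(2/3) = nQ / (1·√S) = 0.015 × 2.09 / (√0.00039) = 1.587.
Trying y = 0.859 m: A R^(2/3) = 0.844 — short.
Trying y = 1.57 m: A R^(2/3) = 2.286 — over.
Trying y = 1.23 m: A R^(2/3) = 1.586 — matches.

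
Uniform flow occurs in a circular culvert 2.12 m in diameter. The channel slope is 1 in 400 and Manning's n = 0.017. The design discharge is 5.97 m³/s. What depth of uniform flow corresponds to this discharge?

Manning's equation rearranged: A R^(2/3) = nQ / (1·√S) = 0.017 × 5.97 / (√0.0025) = 2.03.
At y = 1.73 m: A R^(2/3) = 2.303 — high.
At y = 1.34 m: A R^(2/3) = 1.679 — low.
At y = 1.54 m: A R^(2/3) = 2.029 — matches.

y_n = 1.54 m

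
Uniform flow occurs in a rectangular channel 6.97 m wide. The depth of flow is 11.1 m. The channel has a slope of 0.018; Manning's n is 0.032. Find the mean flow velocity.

Flow area A = b·y = 6.97 × 11.1 = 77.37 m². Wetted perimeter P = b + 2y = 6.97 + 2×11.1 = 29.17 m.
Hydraulic radius R = A/P = 77.37/29.17 = 2.652 m.
From Manning's equation, V = (1/n) R^(2/3) S^(1/2) = (1/0.032) × 2.652^(2/3) × 0.018^(1/2) = 8.03 m/s.

V = 8.03 m/s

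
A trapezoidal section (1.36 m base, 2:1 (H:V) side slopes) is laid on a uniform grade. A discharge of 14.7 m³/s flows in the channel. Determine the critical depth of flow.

At critical depth, Q² T / (g A³) = 1, i.e. A³/T = Q²/g = 14.7²/9.81 = 22.03.
Trying y = 1.59 m: A³/T = 48.72 — over.
Trying y = 1.08 m: A³/T = 9.673 — short.
Trying y = 1.32 m: A³/T = 22.17 — matches.

y_c = 1.32 m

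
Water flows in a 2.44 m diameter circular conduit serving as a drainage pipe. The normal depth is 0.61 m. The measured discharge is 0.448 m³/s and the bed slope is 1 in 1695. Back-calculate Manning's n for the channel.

n = 0.025

For a circular section of diameter D = 2.44 m at depth y = 0.61 m, the central angle is θ = 2 arccos(1 − 2y/D) = 2.094 rad. Then A = (D²/8)(θ − sin θ) = 0.9142 m² and P = Dθ/2 = 2.555 m.
Hydraulic radius R = A/P = 0.9142/2.555 = 0.3578 m.
Rearranging Manning's equation: n = (1/Q) A R^(2/3) S^(1/2) = (1/0.448) × 0.9142 × 0.3578^(2/3) × √0.00059 = 0.025.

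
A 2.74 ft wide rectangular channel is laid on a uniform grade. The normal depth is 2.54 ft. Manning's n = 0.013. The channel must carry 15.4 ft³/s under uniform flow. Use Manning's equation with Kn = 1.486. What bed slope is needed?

S = 0.000438

Flow area A = b·y = 2.74 × 2.54 = 6.96 ft². Wetted perimeter P = b + 2y = 2.74 + 2×2.54 = 7.82 ft.
Hydraulic radius R = A/P = 6.96/7.82 = 0.89 ft.
From Manning's equation, S = [nQ / (1.486 A R^(2/3))]² = [0.013 × 15.4 / (1.486 × 6.96 × 0.89^(2/3))]² = 0.000438.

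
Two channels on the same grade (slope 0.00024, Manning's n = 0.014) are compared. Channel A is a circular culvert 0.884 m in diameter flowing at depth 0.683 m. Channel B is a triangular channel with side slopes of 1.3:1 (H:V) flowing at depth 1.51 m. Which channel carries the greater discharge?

Channel A: For a circular section of diameter D = 0.884 m at depth y = 0.683 m, the central angle is θ = 2 arccos(1 − 2y/D) = 4.295 rad. Then A = (D²/8)(θ − sin θ) = 0.5088 m² and P = Dθ/2 = 1.898 m. Hydraulic radius R = A/P = 0.5088/1.898 = 0.268 m. Q_A = (1/0.014)·0.5088·0.268^(2/3)·√0.00024 = 0.2341 m³/s.
Channel B: For a triangular section with side slope z = 1.3: A = zy² = 1.3×1.51² = 2.964 m²; P = 2y√(1+z²) = 2×1.51×1.64 = 4.953 m. Hydraulic radius R = A/P = 2.964/4.953 = 0.5984 m. Q_B = (1/0.014)·2.964·0.5984^(2/3)·√0.00024 = 2.329 m³/s.
Q_A = 0.2341 m³/s vs Q_B = 2.329 m³/s, so channel B carries more.

channel B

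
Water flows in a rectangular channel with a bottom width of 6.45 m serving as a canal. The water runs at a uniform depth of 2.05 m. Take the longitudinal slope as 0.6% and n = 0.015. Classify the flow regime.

supercritical

Flow area A = b·y = 6.45 × 2.05 = 13.22 m². Wetted perimeter P = b + 2y = 6.45 + 2×2.05 = 10.55 m.
Hydraulic radius R = A/P = 13.22/10.55 = 1.253 m.
V = (1/n) R^(2/3) √S = (1/0.015) × 1.253^(2/3) × √0.006 = 6.003 m/s. Hydraulic depth D_h = A/T = 13.22/6.45 = 2.05 m.
Froude number Fr = V/√(g·D_h) = 6.003/√(9.81×2.05) = 1.34, which is greater than 1, so the flow is supercritical.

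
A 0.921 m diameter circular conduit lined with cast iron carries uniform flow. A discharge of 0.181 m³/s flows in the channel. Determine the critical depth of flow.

y_c = 0.242 m

At critical depth, Q² T / (g A³) = 1, i.e. A³/T = Q²/g = 0.181²/9.81 = 0.00334.
At y = 0.297 m: A³/T = 0.007443 — too large.
At y = 0.19 m: A³/T = 0.001308 — too small.
At y = 0.242 m: A³/T = 0.003362 — close enough.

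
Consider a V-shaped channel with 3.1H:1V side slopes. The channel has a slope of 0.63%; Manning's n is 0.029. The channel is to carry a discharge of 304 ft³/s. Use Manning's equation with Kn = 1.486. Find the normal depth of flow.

Manning's equation rearranged: A R^(2/3) = nQ / (1.486·√S) = 0.029 × 304 / (1.486 × √0.0063) = 74.75.
At y = 3.56 ft: A R^(2/3) = 55.83 — too small.
At y = 4.48 ft: A R^(2/3) = 103.1 — too large.
At y = 3.97 ft: A R^(2/3) = 74.67 — ≈ 74.75.

y_n = 3.97 ft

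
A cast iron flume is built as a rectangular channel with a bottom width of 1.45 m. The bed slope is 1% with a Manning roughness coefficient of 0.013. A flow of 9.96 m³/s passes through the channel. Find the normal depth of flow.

Manning's equation rearranged: A R^(2/3) = nQ / (1·√S) = 0.013 × 9.96 / (√0.01) = 1.295.
Try y = 1.64 m: A R^(2/3) = 1.504 — too large.
Try y = 1.45 m: A R^(2/3) = 1.295 — close enough.

y_n = 1.45 m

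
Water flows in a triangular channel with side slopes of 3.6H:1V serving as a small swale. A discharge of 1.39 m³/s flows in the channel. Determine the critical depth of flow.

At critical depth, Q² T / (g A³) = 1, i.e. A³/T = Q²/g = 1.39²/9.81 = 0.197.
At y = 0.426 m: A³/T = 0.09091 — short.
At y = 0.59 m: A³/T = 0.4633 — over.
At y = 0.497 m: A³/T = 0.1965 — close enough.

y_c = 0.497 m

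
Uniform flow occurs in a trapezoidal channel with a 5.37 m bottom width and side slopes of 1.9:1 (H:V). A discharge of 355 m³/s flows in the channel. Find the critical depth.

At critical depth, Q² T / (g A³) = 1, i.e. A³/T = Q²/g = 355²/9.81 = 12850.
At y = 3.32 m: A³/T = 3240 — low.
At y = 4.68 m: A³/T = 12840 — ≈ 12850.

y_c = 4.68 m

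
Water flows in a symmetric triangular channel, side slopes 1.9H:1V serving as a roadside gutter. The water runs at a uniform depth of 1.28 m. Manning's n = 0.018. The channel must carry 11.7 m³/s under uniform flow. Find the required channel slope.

For a triangular section with side slope z = 1.9: A = zy² = 1.9×1.28² = 3.113 m²; P = 2y√(1+z²) = 2×1.28×2.147 = 5.497 m.
Hydraulic radius R = A/P = 3.113/5.497 = 0.5663 m.
From Manning's equation, S = [nQ / (1 A R^(2/3))]² = [0.018 × 11.7 / (1 × 3.113 × 0.5663^(2/3))]² = 0.00977.

S = 0.00977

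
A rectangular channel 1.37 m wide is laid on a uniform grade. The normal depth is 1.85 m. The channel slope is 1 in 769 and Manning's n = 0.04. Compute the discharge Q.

Flow area A = b·y = 1.37 × 1.85 = 2.535 m². Wetted perimeter P = b + 2y = 1.37 + 2×1.85 = 5.07 m.
Hydraulic radius R = A/P = 2.535/5.07 = 0.4999 m.
Manning's equation: Q = (1/n) A R^(2/3) S^(1/2) = (1/0.04) × 2.535 × 0.4999^(2/3) × 0.0013^(1/2) = 1.44 m³/s.

Q = 1.44 m³/s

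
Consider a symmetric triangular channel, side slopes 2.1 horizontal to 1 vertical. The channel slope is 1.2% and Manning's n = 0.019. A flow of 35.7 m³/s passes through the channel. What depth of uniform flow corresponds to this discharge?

Manning's equation rearranged: A R^(2/3) = nQ / (1·√S) = 0.019 × 35.7 / (√0.012) = 6.192.
Try y = 1.6 m: A R^(2/3) = 4.328 — too small.
Try y = 1.83 m: A R^(2/3) = 6.192 — ≈ 6.192.

y_n = 1.83 m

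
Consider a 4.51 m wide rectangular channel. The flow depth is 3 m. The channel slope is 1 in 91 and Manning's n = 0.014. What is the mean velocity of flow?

V = 8.86 m/s

Flow area A = b·y = 4.51 × 3 = 13.53 m². Wetted perimeter P = b + 2y = 4.51 + 2×3 = 10.51 m.
Hydraulic radius R = A/P = 13.53/10.51 = 1.287 m.
From Manning's equation, V = (1/n) R^(2/3) S^(1/2) = (1/0.014) × 1.287^(2/3) × 0.01099^(1/2) = 8.86 m/s.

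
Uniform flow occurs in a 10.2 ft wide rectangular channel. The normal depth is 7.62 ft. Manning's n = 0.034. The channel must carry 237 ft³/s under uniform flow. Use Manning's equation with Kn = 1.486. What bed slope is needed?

S = 0.0011

Flow area A = b·y = 10.2 × 7.62 = 77.72 ft². Wetted perimeter P = b + 2y = 10.2 + 2×7.62 = 25.44 ft.
Hydraulic radius R = A/P = 77.72/25.44 = 3.055 ft.
From Manning's equation, S = [nQ / (1.486 A R^(2/3))]² = [0.034 × 237 / (1.486 × 77.72 × 3.055^(2/3))]² = 0.0011.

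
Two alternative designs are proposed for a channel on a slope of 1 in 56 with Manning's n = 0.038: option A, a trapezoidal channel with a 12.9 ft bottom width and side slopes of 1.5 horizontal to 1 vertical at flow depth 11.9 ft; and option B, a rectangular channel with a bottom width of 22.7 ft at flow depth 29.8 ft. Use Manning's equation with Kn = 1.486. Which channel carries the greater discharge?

Channel A: With bottom width b = 12.9 ft and side slope z = 1.5: A = (b + zy)y = (12.9 + 1.5×11.9)×11.9 = 365.9 ft²; P = b + 2y√(1+z²) = 12.9 + 2×11.9×1.803 = 55.81 ft. Hydraulic radius R = A/P = 365.9/55.81 = 6.557 ft. Q_A = (1.486/0.038)·365.9·6.557^(2/3)·√0.01786 = 6699 ft³/s.
Channel B: Flow area A = b·y = 22.7 × 29.8 = 676.5 ft². Wetted perimeter P = b + 2y = 22.7 + 2×29.8 = 82.3 ft. Hydraulic radius R = A/P = 676.5/82.3 = 8.219 ft. Q_B = (1.486/0.038)·676.5·8.219^(2/3)·√0.01786 = 14400 ft³/s.
Q_A = 6699 ft³/s vs Q_B = 14400 ft³/s, so channel B carries more.

channel B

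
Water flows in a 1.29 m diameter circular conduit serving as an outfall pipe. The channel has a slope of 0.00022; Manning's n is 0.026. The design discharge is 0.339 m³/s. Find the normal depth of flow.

y_n = 1.02 m

Manning's equation rearranged: A R^(2/3) = nQ / (1·√S) = 0.026 × 0.339 / (√0.00022) = 0.5942.
At y = 0.791 m: A R^(2/3) = 0.4268 — too small.
At y = 1.02 m: A R^(2/3) = 0.5938 — ≈ 0.5942.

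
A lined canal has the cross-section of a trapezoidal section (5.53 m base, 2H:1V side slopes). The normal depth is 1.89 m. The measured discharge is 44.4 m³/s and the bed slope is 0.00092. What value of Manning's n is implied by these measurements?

With bottom width b = 5.53 m and side slope z = 2: A = (b + zy)y = (5.53 + 2×1.89)×1.89 = 17.6 m²; P = b + 2y√(1+z²) = 5.53 + 2×1.89×2.236 = 13.98 m.
Hydraulic radius R = A/P = 17.6/13.98 = 1.258 m.
Rearranging Manning's equation: n = (1/Q) A R^(2/3) S^(1/2) = (1/44.4) × 17.6 × 1.258^(2/3) × √0.00092 = 0.014.

n = 0.014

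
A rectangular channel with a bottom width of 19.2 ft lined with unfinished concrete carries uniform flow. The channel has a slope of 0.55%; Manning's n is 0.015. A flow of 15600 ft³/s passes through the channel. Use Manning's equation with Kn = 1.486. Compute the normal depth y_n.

Manning's equation rearranged: A R^(2/3) = nQ / (1.486·√S) = 0.015 × 15600 / (1.486 × √0.0055) = 2123.
Trying y = 24.1 ft: A R^(2/3) = 1671 — too small.
Trying y = 36.8 ft: A R^(2/3) = 2735 — too large.
Trying y = 29.5 ft: A R^(2/3) = 2120 — close enough.

y_n = 29.5 ft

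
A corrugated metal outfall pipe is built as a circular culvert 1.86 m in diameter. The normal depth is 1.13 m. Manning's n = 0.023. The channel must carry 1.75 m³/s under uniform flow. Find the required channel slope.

For a circular section of diameter D = 1.86 m at depth y = 1.13 m, the central angle is θ = 2 arccos(1 − 2y/D) = 3.575 rad. Then A = (D²/8)(θ − sin θ) = 1.728 m² and P = Dθ/2 = 3.325 m.
Hydraulic radius R = A/P = 1.728/3.325 = 0.5196 m.
From Manning's equation, S = [nQ / (1 A R^(2/3))]² = [0.023 × 1.75 / (1 × 1.728 × 0.5196^(2/3))]² = 0.0013.

S = 0.0013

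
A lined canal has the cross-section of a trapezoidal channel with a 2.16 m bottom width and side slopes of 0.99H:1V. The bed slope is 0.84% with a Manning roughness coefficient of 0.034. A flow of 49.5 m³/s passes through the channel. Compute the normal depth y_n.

Manning's equation rearranged: A R^(2/3) = nQ / (1·√S) = 0.034 × 49.5 / (√0.0084) = 18.36.
Try y = 3.44 m: A R^(2/3) = 26.37 — too large.
Try y = 2.15 m: A R^(2/3) = 9.961 — too small.
Try y = 2.9 m: A R^(2/3) = 18.38 — close enough.

y_n = 2.9 m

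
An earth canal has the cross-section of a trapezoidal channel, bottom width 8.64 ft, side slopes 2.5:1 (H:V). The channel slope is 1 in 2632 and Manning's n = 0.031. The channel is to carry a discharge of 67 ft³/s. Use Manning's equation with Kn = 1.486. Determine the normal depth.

y_n = 2.92 ft

Manning's equation rearranged: A R^(2/3) = nQ / (1.486·√S) = 0.031 × 67 / (1.486 × √0.0003799) = 71.71.
Try y = 3.51 ft: A R^(2/3) = 104 — too large.
Try y = 2.11 ft: A R^(2/3) = 37.92 — too small.
Try y = 2.92 ft: A R^(2/3) = 71.66 — close enough.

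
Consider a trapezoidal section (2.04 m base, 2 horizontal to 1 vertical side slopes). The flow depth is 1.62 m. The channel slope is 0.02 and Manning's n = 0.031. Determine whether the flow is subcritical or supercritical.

With bottom width b = 2.04 m and side slope z = 2: A = (b + zy)y = (2.04 + 2×1.62)×1.62 = 8.554 m²; P = b + 2y√(1+z²) = 2.04 + 2×1.62×2.236 = 9.285 m.
Hydraulic radius R = A/P = 8.554/9.285 = 0.9212 m.
V = (1/n) R^(2/3) √S = (1/0.031) × 0.9212^(2/3) × √0.02 = 4.319 m/s. Hydraulic depth D_h = A/T = 8.554/8.52 = 1.004 m.
Froude number Fr = V/√(g·D_h) = 4.319/√(9.81×1.004) = 1.38, which is greater than 1, so the flow is supercritical.

supercritical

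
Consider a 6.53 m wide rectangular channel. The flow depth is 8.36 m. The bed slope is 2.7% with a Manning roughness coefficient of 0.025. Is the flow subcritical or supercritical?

supercritical

Flow area A = b·y = 6.53 × 8.36 = 54.59 m². Wetted perimeter P = b + 2y = 6.53 + 2×8.36 = 23.25 m.
Hydraulic radius R = A/P = 54.59/23.25 = 2.348 m.
V = (1/n) R^(2/3) √S = (1/0.025) × 2.348^(2/3) × √0.027 = 11.61 m/s. Hydraulic depth D_h = A/T = 54.59/6.53 = 8.36 m.
Froude number Fr = V/√(g·D_h) = 11.61/√(9.81×8.36) = 1.28, which is greater than 1, so the flow is supercritical.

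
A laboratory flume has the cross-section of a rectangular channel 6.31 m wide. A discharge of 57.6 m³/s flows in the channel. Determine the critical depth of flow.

For a rectangular channel, critical depth y_c = (q²/g)^(1/3) where q = Q/b = 57.6/6.31 = 9.128 m²/s.
So y_c = (9.128²/9.81)^(1/3) = 2.04 m.

y_c = 2.04 m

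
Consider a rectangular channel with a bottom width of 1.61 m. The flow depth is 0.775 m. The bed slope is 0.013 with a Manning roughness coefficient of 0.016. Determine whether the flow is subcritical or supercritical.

supercritical

Flow area A = b·y = 1.61 × 0.775 = 1.248 m². Wetted perimeter P = b + 2y = 1.61 + 2×0.775 = 3.16 m.
Hydraulic radius R = A/P = 1.248/3.16 = 0.3949 m.
V = (1/n) R^(2/3) √S = (1/0.016) × 0.3949^(2/3) × √0.013 = 3.835 m/s. Hydraulic depth D_h = A/T = 1.248/1.61 = 0.775 m.
Froude number Fr = V/√(g·D_h) = 3.835/√(9.81×0.775) = 1.39, which is greater than 1, so the flow is supercritical.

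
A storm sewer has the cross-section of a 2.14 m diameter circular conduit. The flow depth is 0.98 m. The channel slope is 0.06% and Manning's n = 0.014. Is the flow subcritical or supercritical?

For a circular section of diameter D = 2.14 m at depth y = 0.98 m, the central angle is θ = 2 arccos(1 − 2y/D) = 2.973 rad. Then A = (D²/8)(θ − sin θ) = 1.606 m² and P = Dθ/2 = 3.181 m.
Hydraulic radius R = A/P = 1.606/3.181 = 0.5048 m.
V = (1/n) R^(2/3) √S = (1/0.014) × 0.5048^(2/3) × √0.0006 = 1.109 m/s. Hydraulic depth D_h = A/T = 1.606/2.132 = 0.7532 m.
Froude number Fr = V/√(g·D_h) = 1.109/√(9.81×0.7532) = 0.408, which is less than 1, so the flow is subcritical.

subcritical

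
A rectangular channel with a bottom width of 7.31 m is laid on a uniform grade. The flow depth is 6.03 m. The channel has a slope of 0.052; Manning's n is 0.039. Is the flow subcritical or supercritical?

supercritical

Flow area A = b·y = 7.31 × 6.03 = 44.08 m². Wetted perimeter P = b + 2y = 7.31 + 2×6.03 = 19.37 m.
Hydraulic radius R = A/P = 44.08/19.37 = 2.276 m.
V = (1/n) R^(2/3) √S = (1/0.039) × 2.276^(2/3) × √0.052 = 10.12 m/s. Hydraulic depth D_h = A/T = 44.08/7.31 = 6.03 m.
Froude number Fr = V/√(g·D_h) = 10.12/√(9.81×6.03) = 1.32, which is greater than 1, so the flow is supercritical.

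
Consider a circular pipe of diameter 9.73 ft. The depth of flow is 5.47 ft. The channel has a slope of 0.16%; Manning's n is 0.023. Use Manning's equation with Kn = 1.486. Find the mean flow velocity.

For a circular section of diameter D = 9.73 ft at depth y = 5.47 ft, the central angle is θ = 2 arccos(1 − 2y/D) = 3.391 rad. Then A = (D²/8)(θ − sin θ) = 43.05 ft² and P = Dθ/2 = 16.5 ft.
Hydraulic radius R = A/P = 43.05/16.5 = 2.61 ft.
From Manning's equation, V = (1.486/n) R^(2/3) S^(1/2) = (1.486/0.023) × 2.61^(2/3) × 0.0016^(1/2) = 4.9 ft/s.

V = 4.9 ft/s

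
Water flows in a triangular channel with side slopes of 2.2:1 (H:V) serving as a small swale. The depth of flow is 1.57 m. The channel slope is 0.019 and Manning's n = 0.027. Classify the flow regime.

For a triangular section with side slope z = 2.2: A = zy² = 2.2×1.57² = 5.423 m²; P = 2y√(1+z²) = 2×1.57×2.417 = 7.588 m.
Hydraulic radius R = A/P = 5.423/7.588 = 0.7146 m.
V = (1/n) R^(2/3) √S = (1/0.027) × 0.7146^(2/3) × √0.019 = 4.081 m/s. Hydraulic depth D_h = A/T = 5.423/6.908 = 0.785 m.
Froude number Fr = V/√(g·D_h) = 4.081/√(9.81×0.785) = 1.47, which is greater than 1, so the flow is supercritical.

supercritical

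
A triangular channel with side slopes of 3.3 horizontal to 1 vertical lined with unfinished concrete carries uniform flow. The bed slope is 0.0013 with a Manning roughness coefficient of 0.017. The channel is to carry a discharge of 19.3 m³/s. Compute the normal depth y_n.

Manning's equation rearranged: A R^(2/3) = nQ / (1·√S) = 0.017 × 19.3 / (√0.0013) = 9.1.
Try y = 1.98 m: A R^(2/3) = 12.48 — too large.
Try y = 1.76 m: A R^(2/3) = 9.116 — matches.

y_n = 1.76 m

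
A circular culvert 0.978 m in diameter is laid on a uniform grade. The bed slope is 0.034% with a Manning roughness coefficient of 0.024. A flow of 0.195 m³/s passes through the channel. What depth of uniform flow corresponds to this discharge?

y_n = 0.702 m

Manning's equation rearranged: A R^(2/3) = nQ / (1·√S) = 0.024 × 0.195 / (√0.00034) = 0.2538.
Trying y = 0.592 m: A R^(2/3) = 0.2 — short.
Trying y = 0.861 m: A R^(2/3) = 0.3097 — over.
Trying y = 0.702 m: A R^(2/3) = 0.254 — matches.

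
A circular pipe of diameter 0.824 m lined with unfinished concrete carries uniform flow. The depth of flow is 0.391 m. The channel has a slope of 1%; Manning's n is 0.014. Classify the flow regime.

For a circular section of diameter D = 0.824 m at depth y = 0.391 m, the central angle is θ = 2 arccos(1 − 2y/D) = 3.04 rad. Then A = (D²/8)(θ − sin θ) = 0.2493 m² and P = Dθ/2 = 1.252 m.
Hydraulic radius R = A/P = 0.2493/1.252 = 0.1991 m.
V = (1/n) R^(2/3) √S = (1/0.014) × 0.1991^(2/3) × √0.01 = 2.435 m/s. Hydraulic depth D_h = A/T = 0.2493/0.8229 = 0.303 m.
Froude number Fr = V/√(g·D_h) = 2.435/√(9.81×0.303) = 1.41, which is greater than 1, so the flow is supercritical.

supercritical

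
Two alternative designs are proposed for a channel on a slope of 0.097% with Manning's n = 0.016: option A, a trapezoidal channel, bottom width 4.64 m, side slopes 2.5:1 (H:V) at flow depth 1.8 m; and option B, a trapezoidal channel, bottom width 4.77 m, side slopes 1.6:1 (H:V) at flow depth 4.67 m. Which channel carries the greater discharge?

Channel A: With bottom width b = 4.64 m and side slope z = 2.5: A = (b + zy)y = (4.64 + 2.5×1.8)×1.8 = 16.45 m²; P = b + 2y√(1+z²) = 4.64 + 2×1.8×2.693 = 14.33 m. Hydraulic radius R = A/P = 16.45/14.33 = 1.148 m. Q_A = (1/0.016)·16.45·1.148^(2/3)·√0.00097 = 35.11 m³/s.
Channel B: With bottom width b = 4.77 m and side slope z = 1.6: A = (b + zy)y = (4.77 + 1.6×4.67)×4.67 = 57.17 m²; P = b + 2y√(1+z²) = 4.77 + 2×4.67×1.887 = 22.39 m. Hydraulic radius R = A/P = 57.17/22.39 = 2.553 m. Q_B = (1/0.016)·57.17·2.553^(2/3)·√0.00097 = 207.9 m³/s.
Q_A = 35.11 m³/s vs Q_B = 207.9 m³/s, so channel B carries more.

channel B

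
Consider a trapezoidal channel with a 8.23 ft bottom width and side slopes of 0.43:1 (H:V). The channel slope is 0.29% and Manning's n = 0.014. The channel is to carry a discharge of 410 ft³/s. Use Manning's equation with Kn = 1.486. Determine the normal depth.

y_n = 4.05 ft

Manning's equation rearranged: A R^(2/3) = nQ / (1.486·√S) = 0.014 × 410 / (1.486 × √0.0029) = 71.73.
Trying y = 3.5 ft: A R^(2/3) = 56.75 — too small.
Trying y = 4.05 ft: A R^(2/3) = 71.77 — ≈ 71.73.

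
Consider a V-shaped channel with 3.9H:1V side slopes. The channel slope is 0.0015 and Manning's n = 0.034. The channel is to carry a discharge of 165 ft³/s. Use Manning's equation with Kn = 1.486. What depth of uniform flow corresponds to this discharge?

y_n = 4.01 ft

Manning's equation rearranged: A R^(2/3) = nQ / (1.486·√S) = 0.034 × 165 / (1.486 × √0.0015) = 97.48.
Trying y = 2.73 ft: A R^(2/3) = 35.02 — short.
Trying y = 4.67 ft: A R^(2/3) = 146.6 — over.
Trying y = 4.01 ft: A R^(2/3) = 97.62 — matches.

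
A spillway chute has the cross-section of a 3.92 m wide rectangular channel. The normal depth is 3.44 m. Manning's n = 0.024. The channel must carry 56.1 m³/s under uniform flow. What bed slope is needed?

S = 0.00741

Flow area A = b·y = 3.92 × 3.44 = 13.48 m². Wetted perimeter P = b + 2y = 3.92 + 2×3.44 = 10.8 m.
Hydraulic radius R = A/P = 13.48/10.8 = 1.249 m.
From Manning's equation, S = [nQ / (1 A R^(2/3))]² = [0.024 × 56.1 / (1 × 13.48 × 1.249^(2/3))]² = 0.00741.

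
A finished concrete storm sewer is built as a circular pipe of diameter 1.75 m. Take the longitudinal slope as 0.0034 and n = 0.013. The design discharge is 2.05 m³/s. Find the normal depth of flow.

y_n = 0.692 m

Manning's equation rearranged: A R^(2/3) = nQ / (1·√S) = 0.013 × 2.05 / (√0.0034) = 0.457.
Trying y = 0.758 m: A R^(2/3) = 0.5395 — too large.
Trying y = 0.607 m: A R^(2/3) = 0.3583 — too small.
Trying y = 0.692 m: A R^(2/3) = 0.4574 — close enough.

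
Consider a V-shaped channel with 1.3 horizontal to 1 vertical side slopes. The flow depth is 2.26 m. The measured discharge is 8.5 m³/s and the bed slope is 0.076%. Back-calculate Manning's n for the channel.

For a triangular section with side slope z = 1.3: A = zy² = 1.3×2.26² = 6.64 m²; P = 2y√(1+z²) = 2×2.26×1.64 = 7.413 m.
Hydraulic radius R = A/P = 6.64/7.413 = 0.8957 m.
Rearranging Manning's equation: n = (1/Q) A R^(2/3) S^(1/2) = (1/8.5) × 6.64 × 0.8957^(2/3) × √0.00076 = 0.02.

n = 0.02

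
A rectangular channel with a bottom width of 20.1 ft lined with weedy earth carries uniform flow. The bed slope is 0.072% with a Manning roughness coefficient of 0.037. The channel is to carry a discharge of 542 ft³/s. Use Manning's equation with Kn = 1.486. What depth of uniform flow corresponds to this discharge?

y_n = 8.89 ft

Manning's equation rearranged: A R^(2/3) = nQ / (1.486·√S) = 0.037 × 542 / (1.486 × √0.00072) = 502.9.
Try y = 10.3 ft: A R^(2/3) = 612.3 — high.
Try y = 8.89 ft: A R^(2/3) = 502.6 — close enough.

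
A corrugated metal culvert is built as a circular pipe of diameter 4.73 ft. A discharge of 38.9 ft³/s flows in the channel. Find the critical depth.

At critical depth, Q² T / (g A³) = 1, i.e. A³/T = Q²/g = 38.9²/32.2 = 46.99.
At y = 1.59 ft: A³/T = 31.22 — low.
At y = 2 ft: A³/T = 75.5 — high.
At y = 1.77 ft: A³/T = 47.22 — close enough.

y_c = 1.77 ft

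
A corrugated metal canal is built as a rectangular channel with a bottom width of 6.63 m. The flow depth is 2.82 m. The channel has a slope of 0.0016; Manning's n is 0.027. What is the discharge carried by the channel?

Q = 36.7 m³/s

Flow area A = b·y = 6.63 × 2.82 = 18.7 m². Wetted perimeter P = b + 2y = 6.63 + 2×2.82 = 12.27 m.
Hydraulic radius R = A/P = 18.7/12.27 = 1.524 m.
Manning's equation: Q = (1/n) A R^(2/3) S^(1/2) = (1/0.027) × 18.7 × 1.524^(2/3) × 0.0016^(1/2) = 36.7 m³/s.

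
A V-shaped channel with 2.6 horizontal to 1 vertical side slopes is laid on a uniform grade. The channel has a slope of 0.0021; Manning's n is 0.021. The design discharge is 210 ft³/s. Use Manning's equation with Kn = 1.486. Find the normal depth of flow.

y_n = 4.04 ft

Manning's equation rearranged: A R^(2/3) = nQ / (1.486·√S) = 0.021 × 210 / (1.486 × √0.0021) = 64.76.
Try y = 4.52 ft: A R^(2/3) = 87.37 — over.
Try y = 3.41 ft: A R^(2/3) = 41.21 — short.
Try y = 4.04 ft: A R^(2/3) = 64.76 — matches.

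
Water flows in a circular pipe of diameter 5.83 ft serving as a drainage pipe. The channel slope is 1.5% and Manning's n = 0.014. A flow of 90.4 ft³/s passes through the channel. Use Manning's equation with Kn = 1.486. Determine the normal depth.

Manning's equation rearranged: A R^(2/3) = nQ / (1.486·√S) = 0.014 × 90.4 / (1.486 × √0.015) = 6.954.
Trying y = 1.57 ft: A R^(2/3) = 5.444 — too small.
Trying y = 2.18 ft: A R^(2/3) = 10.21 — too large.
Trying y = 1.78 ft: A R^(2/3) = 6.952 — close enough.

y_n = 1.78 ft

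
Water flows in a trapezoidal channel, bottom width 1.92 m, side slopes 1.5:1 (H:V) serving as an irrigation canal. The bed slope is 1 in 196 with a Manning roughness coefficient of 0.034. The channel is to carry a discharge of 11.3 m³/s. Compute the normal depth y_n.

Manning's equation rearranged: A R^(2/3) = nQ / (1·√S) = 0.034 × 11.3 / (√0.005102) = 5.379.
Try y = 1.69 m: A R^(2/3) = 7.222 — high.
Try y = 1.18 m: A R^(2/3) = 3.45 — low.
Try y = 1.47 m: A R^(2/3) = 5.398 — close enough.

y_n = 1.47 m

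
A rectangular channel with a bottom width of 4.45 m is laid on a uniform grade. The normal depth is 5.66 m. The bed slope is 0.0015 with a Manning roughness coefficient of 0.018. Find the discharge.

Q = 74 m³/s

Flow area A = b·y = 4.45 × 5.66 = 25.19 m². Wetted perimeter P = b + 2y = 4.45 + 2×5.66 = 15.77 m.
Hydraulic radius R = A/P = 25.19/15.77 = 1.597 m.
Manning's equation: Q = (1/n) A R^(2/3) S^(1/2) = (1/0.018) × 25.19 × 1.597^(2/3) × 0.0015^(1/2) = 74 m³/s.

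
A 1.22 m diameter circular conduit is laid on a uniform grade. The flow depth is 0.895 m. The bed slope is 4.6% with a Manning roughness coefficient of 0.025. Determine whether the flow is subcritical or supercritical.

For a circular section of diameter D = 1.22 m at depth y = 0.895 m, the central angle is θ = 2 arccos(1 − 2y/D) = 4.114 rad. Then A = (D²/8)(θ − sin θ) = 0.9191 m² and P = Dθ/2 = 2.509 m.
Hydraulic radius R = A/P = 0.9191/2.509 = 0.3663 m.
V = (1/n) R^(2/3) √S = (1/0.025) × 0.3663^(2/3) × √0.046 = 4.392 m/s. Hydraulic depth D_h = A/T = 0.9191/1.079 = 0.8521 m.
Froude number Fr = V/√(g·D_h) = 4.392/√(9.81×0.8521) = 1.52, which is greater than 1, so the flow is supercritical.

supercritical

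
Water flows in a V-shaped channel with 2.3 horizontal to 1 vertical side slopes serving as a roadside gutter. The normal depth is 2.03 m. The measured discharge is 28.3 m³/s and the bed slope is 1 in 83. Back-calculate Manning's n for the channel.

For a triangular section with side slope z = 2.3: A = zy² = 2.3×2.03² = 9.478 m²; P = 2y√(1+z²) = 2×2.03×2.508 = 10.18 m.
Hydraulic radius R = A/P = 9.478/10.18 = 0.9308 m.
Rearranging Manning's equation: n = (1/Q) A R^(2/3) S^(1/2) = (1/28.3) × 9.478 × 0.9308^(2/3) × √0.01205 = 0.035.

n = 0.035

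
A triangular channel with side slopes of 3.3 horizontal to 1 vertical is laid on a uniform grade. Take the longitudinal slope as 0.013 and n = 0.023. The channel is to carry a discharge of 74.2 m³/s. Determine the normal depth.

y_n = 2.12 m

Manning's equation rearranged: A R^(2/3) = nQ / (1·√S) = 0.023 × 74.2 / (√0.013) = 14.97.
Trying y = 1.74 m: A R^(2/3) = 8.842 — low.
Trying y = 2.53 m: A R^(2/3) = 23.99 — high.
Trying y = 2.12 m: A R^(2/3) = 14.97 — matches.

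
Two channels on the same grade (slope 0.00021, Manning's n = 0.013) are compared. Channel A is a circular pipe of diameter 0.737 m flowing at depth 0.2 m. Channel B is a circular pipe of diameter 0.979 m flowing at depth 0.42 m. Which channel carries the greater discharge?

Channel A: For a circular section of diameter D = 0.737 m at depth y = 0.2 m, the central angle is θ = 2 arccos(1 − 2y/D) = 2.192 rad. Then A = (D²/8)(θ − sin θ) = 0.09359 m² and P = Dθ/2 = 0.8077 m. Hydraulic radius R = A/P = 0.09359/0.8077 = 0.1159 m. Q_A = (1/0.013)·0.09359·0.1159^(2/3)·√0.00021 = 0.0248 m³/s.
Channel B: For a circular section of diameter D = 0.979 m at depth y = 0.42 m, the central angle is θ = 2 arccos(1 − 2y/D) = 2.857 rad. Then A = (D²/8)(θ − sin θ) = 0.3086 m² and P = Dθ/2 = 1.398 m. Hydraulic radius R = A/P = 0.3086/1.398 = 0.2207 m. Q_B = (1/0.013)·0.3086·0.2207^(2/3)·√0.00021 = 0.1256 m³/s.
Q_A = 0.0248 m³/s vs Q_B = 0.1256 m³/s, so channel B carries more.

channel B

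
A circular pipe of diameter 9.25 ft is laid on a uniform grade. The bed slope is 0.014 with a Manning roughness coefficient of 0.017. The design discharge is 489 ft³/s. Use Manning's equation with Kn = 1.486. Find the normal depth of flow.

y_n = 4.08 ft

Manning's equation rearranged: A R^(2/3) = nQ / (1.486·√S) = 0.017 × 489 / (1.486 × √0.014) = 47.28.
Try y = 5.15 ft: A R^(2/3) = 70.2 — over.
Try y = 2.94 ft: A R^(2/3) = 25.72 — short.
Try y = 4.08 ft: A R^(2/3) = 47.24 — ≈ 47.28.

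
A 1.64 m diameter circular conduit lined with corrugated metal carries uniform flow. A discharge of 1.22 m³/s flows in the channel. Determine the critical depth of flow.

At critical depth, Q² T / (g A³) = 1, i.e. A³/T = Q²/g = 1.22²/9.81 = 0.1517.
Trying y = 0.448 m: A³/T = 0.07002 — short.
Trying y = 0.547 m: A³/T = 0.1518 — ≈ 0.1517.

y_c = 0.547 m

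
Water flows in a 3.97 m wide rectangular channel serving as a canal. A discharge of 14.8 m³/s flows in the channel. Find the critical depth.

For a rectangular channel, critical depth y_c = (q²/g)^(1/3) where q = Q/b = 14.8/3.97 = 3.728 m²/s.
So y_c = (3.728²/9.81)^(1/3) = 1.12 m.

y_c = 1.12 m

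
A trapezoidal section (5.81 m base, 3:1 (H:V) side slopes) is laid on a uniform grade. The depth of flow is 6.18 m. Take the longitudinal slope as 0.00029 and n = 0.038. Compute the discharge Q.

With bottom width b = 5.81 m and side slope z = 3: A = (b + zy)y = (5.81 + 3×6.18)×6.18 = 150.5 m²; P = b + 2y√(1+z²) = 5.81 + 2×6.18×3.162 = 44.9 m.
Hydraulic radius R = A/P = 150.5/44.9 = 3.352 m.
Manning's equation: Q = (1/n) A R^(2/3) S^(1/2) = (1/0.038) × 150.5 × 3.352^(2/3) × 0.00029^(1/2) = 151 m³/s.

Q = 151 m³/s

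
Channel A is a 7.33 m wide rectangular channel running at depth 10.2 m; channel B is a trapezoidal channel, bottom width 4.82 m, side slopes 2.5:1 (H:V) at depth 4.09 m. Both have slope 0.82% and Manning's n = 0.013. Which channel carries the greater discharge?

Channel A: Flow area A = b·y = 7.33 × 10.2 = 74.77 m². Wetted perimeter P = b + 2y = 7.33 + 2×10.2 = 27.73 m. Hydraulic radius R = A/P = 74.77/27.73 = 2.696 m. Q_A = (1/0.013)·74.77·2.696^(2/3)·√0.0082 = 1009 m³/s.
Channel B: With bottom width b = 4.82 m and side slope z = 2.5: A = (b + zy)y = (4.82 + 2.5×4.09)×4.09 = 61.53 m²; P = b + 2y√(1+z²) = 4.82 + 2×4.09×2.693 = 26.85 m. Hydraulic radius R = A/P = 61.53/26.85 = 2.292 m. Q_B = (1/0.013)·61.53·2.292^(2/3)·√0.0082 = 745.1 m³/s.
Q_A = 1009 m³/s vs Q_B = 745.1 m³/s, so channel A carries more.

channel A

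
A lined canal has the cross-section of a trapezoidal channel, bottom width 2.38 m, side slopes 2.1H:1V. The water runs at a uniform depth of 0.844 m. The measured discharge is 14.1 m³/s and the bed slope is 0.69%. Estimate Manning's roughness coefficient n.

n = 0.014

With bottom width b = 2.38 m and side slope z = 2.1: A = (b + zy)y = (2.38 + 2.1×0.844)×0.844 = 3.505 m²; P = b + 2y√(1+z²) = 2.38 + 2×0.844×2.326 = 6.306 m.
Hydraulic radius R = A/P = 3.505/6.306 = 0.5557 m.
Rearranging Manning's equation: n = (1/Q) A R^(2/3) S^(1/2) = (1/14.1) × 3.505 × 0.5557^(2/3) × √0.0069 = 0.014.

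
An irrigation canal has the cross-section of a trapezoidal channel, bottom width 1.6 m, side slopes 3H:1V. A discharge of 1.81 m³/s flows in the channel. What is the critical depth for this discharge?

At critical depth, Q² T / (g A³) = 1, i.e. A³/T = Q²/g = 1.81²/9.81 = 0.334.
Try y = 0.335 m: A³/T = 0.1841 — too small.
Try y = 0.433 m: A³/T = 0.4712 — too large.
Try y = 0.395 m: A³/T = 0.3353 — matches.

y_c = 0.395 m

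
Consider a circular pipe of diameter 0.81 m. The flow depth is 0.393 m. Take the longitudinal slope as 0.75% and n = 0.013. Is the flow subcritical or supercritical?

supercritical

For a circular section of diameter D = 0.81 m at depth y = 0.393 m, the central angle is θ = 2 arccos(1 − 2y/D) = 3.082 rad. Then A = (D²/8)(θ − sin θ) = 0.2479 m² and P = Dθ/2 = 1.248 m.
Hydraulic radius R = A/P = 0.2479/1.248 = 0.1986 m.
V = (1/n) R^(2/3) √S = (1/0.013) × 0.1986^(2/3) × √0.0075 = 2.268 m/s. Hydraulic depth D_h = A/T = 0.2479/0.8096 = 0.3062 m.
Froude number Fr = V/√(g·D_h) = 2.268/√(9.81×0.3062) = 1.31, which is greater than 1, so the flow is supercritical.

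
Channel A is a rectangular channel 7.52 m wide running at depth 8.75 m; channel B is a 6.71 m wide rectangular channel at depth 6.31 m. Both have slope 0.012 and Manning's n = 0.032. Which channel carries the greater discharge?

Channel A: Flow area A = b·y = 7.52 × 8.75 = 65.8 m². Wetted perimeter P = b + 2y = 7.52 + 2×8.75 = 25.02 m. Hydraulic radius R = A/P = 65.8/25.02 = 2.63 m. Q_A = (1/0.032)·65.8·2.63^(2/3)·√0.012 = 429.2 m³/s.
Channel B: Flow area A = b·y = 6.71 × 6.31 = 42.34 m². Wetted perimeter P = b + 2y = 6.71 + 2×6.31 = 19.33 m. Hydraulic radius R = A/P = 42.34/19.33 = 2.19 m. Q_B = (1/0.032)·42.34·2.19^(2/3)·√0.012 = 244.5 m³/s.
Q_A = 429.2 m³/s vs Q_B = 244.5 m³/s, so channel A carries more.

channel A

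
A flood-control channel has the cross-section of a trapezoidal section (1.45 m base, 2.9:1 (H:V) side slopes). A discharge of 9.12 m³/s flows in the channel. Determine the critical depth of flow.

y_c = 0.933 m

At critical depth, Q² T / (g A³) = 1, i.e. A³/T = Q²/g = 9.12²/9.81 = 8.479.
At y = 1.06 m: A³/T = 14.51 — over.
At y = 0.933 m: A³/T = 8.495 — ≈ 8.479.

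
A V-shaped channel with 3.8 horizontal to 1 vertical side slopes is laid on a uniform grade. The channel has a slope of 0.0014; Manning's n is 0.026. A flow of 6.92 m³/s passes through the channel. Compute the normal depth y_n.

Manning's equation rearranged: A R^(2/3) = nQ / (1·√S) = 0.026 × 6.92 / (√0.0014) = 4.809.
Trying y = 0.989 m: A R^(2/3) = 2.273 — short.
Trying y = 1.6 m: A R^(2/3) = 8.198 — over.
Trying y = 1.31 m: A R^(2/3) = 4.81 — close enough.

y_n = 1.31 m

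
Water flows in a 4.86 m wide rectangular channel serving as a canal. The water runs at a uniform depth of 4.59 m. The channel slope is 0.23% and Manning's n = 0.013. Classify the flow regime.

Flow area A = b·y = 4.86 × 4.59 = 22.31 m². Wetted perimeter P = b + 2y = 4.86 + 2×4.59 = 14.04 m.
Hydraulic radius R = A/P = 22.31/14.04 = 1.589 m.
V = (1/n) R^(2/3) √S = (1/0.013) × 1.589^(2/3) × √0.0023 = 5.023 m/s. Hydraulic depth D_h = A/T = 22.31/4.86 = 4.59 m.
Froude number Fr = V/√(g·D_h) = 5.023/√(9.81×4.59) = 0.749, which is less than 1, so the flow is subcritical.

subcritical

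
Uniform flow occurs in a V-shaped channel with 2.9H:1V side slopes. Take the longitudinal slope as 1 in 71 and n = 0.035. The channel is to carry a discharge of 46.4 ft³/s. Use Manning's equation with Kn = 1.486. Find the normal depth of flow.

y_n = 1.86 ft

Manning's equation rearranged: A R^(2/3) = nQ / (1.486·√S) = 0.035 × 46.4 / (1.486 × √0.01408) = 9.209.
At y = 1.56 ft: A R^(2/3) = 5.76 — low.
At y = 2.21 ft: A R^(2/3) = 14.58 — high.
At y = 1.86 ft: A R^(2/3) = 9.208 — matches.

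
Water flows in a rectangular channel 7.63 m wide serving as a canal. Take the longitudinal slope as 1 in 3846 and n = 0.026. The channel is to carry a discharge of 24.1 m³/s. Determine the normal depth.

y_n = 3.43 m

Manning's equation rearranged: A R^(2/3) = nQ / (1·√S) = 0.026 × 24.1 / (√0.00026) = 38.86.
At y = 3.93 m: A R^(2/3) = 46.58 — high.
At y = 3.43 m: A R^(2/3) = 38.81 — ≈ 38.86.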